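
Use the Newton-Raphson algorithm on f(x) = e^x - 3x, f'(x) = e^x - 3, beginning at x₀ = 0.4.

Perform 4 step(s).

f(x) = e^x - 3x
f'(x) = e^x - 3
x₀ = 0.4

Newton-Raphson formula: x_{n+1} = x_n - f(x_n)/f'(x_n)

Iteration 1:
  f(0.400000) = 0.291825
  f'(0.400000) = -1.508175
  x_1 = 0.400000 - 0.291825/(-1.508175) = 0.593495
Iteration 2:
  f(0.593495) = 0.029819
  f'(0.593495) = -1.189695
  x_2 = 0.593495 - 0.029819/(-1.189695) = 0.618560
Iteration 3:
  f(0.618560) = 0.000573
  f'(0.618560) = -1.143747
  x_3 = 0.618560 - 0.000573/(-1.143747) = 0.619061
Iteration 4:
  f(0.619061) = 0.000000
  f'(0.619061) = -1.142817
  x_4 = 0.619061 - 0.000000/(-1.142817) = 0.619061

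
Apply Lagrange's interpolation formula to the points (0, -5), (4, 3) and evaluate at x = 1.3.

Lagrange interpolation formula:
P(x) = Σ yᵢ × Lᵢ(x)
where Lᵢ(x) = Π_{j≠i} (x - xⱼ)/(xᵢ - xⱼ)

L_0(1.3) = (1.3 - 4)/(0 - 4) = 0.675000
L_1(1.3) = (1.3 - 0)/(4 - 0) = 0.325000

P(1.3) = (-5)×L_0(1.3) + 3×L_1(1.3)
P(1.3) = -2.400000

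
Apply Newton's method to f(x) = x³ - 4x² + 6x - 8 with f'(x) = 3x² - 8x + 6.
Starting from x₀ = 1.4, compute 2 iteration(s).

f(x) = x³ - 4x² + 6x - 8
f'(x) = 3x² - 8x + 6
x₀ = 1.4

Newton-Raphson formula: x_{n+1} = x_n - f(x_n)/f'(x_n)

Iteration 1:
  f(1.400000) = -4.696000
  f'(1.400000) = 0.680000
  x_1 = 1.400000 - (-4.696000)/0.680000 = 8.305882
Iteration 2:
  f(8.305882) = 338.888135
  f'(8.305882) = 146.515986
  x_2 = 8.305882 - 338.888135/146.515986 = 5.992905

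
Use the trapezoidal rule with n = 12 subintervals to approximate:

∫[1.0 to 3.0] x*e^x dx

f(x) = x*e^x
a = 1.0, b = 3.0, n = 12
h = (b - a)/n = 0.166667

Trapezoidal rule: (h/2)[f(x₀) + 2f(x₁) + 2f(x₂) + ... + f(xₙ)]

x_0 = 1.0000, f(x_0) = 2.718282, coefficient = 1
x_1 = 1.1667, f(x_1) = 3.746482, coefficient = 2
x_2 = 1.3333, f(x_2) = 5.058224, coefficient = 2
x_3 = 1.5000, f(x_3) = 6.722534, coefficient = 2
x_4 = 1.6667, f(x_4) = 8.824150, coefficient = 2
x_5 = 1.8333, f(x_5) = 11.466952, coefficient = 2
x_6 = 2.0000, f(x_6) = 14.778112, coefficient = 2
x_7 = 2.1667, f(x_7) = 18.913133, coefficient = 2
x_8 = 2.3333, f(x_8) = 24.061937, coefficient = 2
x_9 = 2.5000, f(x_9) = 30.456235, coefficient = 2
x_10 = 2.6667, f(x_10) = 38.378443, coefficient = 2
x_11 = 2.8333, f(x_11) = 48.172446, coefficient = 2
x_12 = 3.0000, f(x_12) = 60.256611, coefficient = 1

I ≈ (0.166667/2) × 484.132188 = 40.344349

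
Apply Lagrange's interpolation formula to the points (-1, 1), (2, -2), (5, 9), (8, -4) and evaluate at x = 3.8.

Lagrange interpolation formula:
P(x) = Σ yᵢ × Lᵢ(x)
where Lᵢ(x) = Π_{j≠i} (x - xⱼ)/(xᵢ - xⱼ)

L_0(3.8) = (3.8 - 2)/(-1 - 2) × (3.8 - 5)/(-1 - 5) × (3.8 - 8)/(-1 - 8) = -0.056000
L_1(3.8) = (3.8 - (-1))/(2 - (-1)) × (3.8 - 5)/(2 - 5) × (3.8 - 8)/(2 - 8) = 0.448000
L_2(3.8) = (3.8 - (-1))/(5 - (-1)) × (3.8 - 2)/(5 - 2) × (3.8 - 8)/(5 - 8) = 0.672000
L_3(3.8) = (3.8 - (-1))/(8 - (-1)) × (3.8 - 2)/(8 - 2) × (3.8 - 5)/(8 - 5) = -0.064000

P(3.8) = 1×L_0(3.8) + (-2)×L_1(3.8) + 9×L_2(3.8) + (-4)×L_3(3.8)
P(3.8) = 5.352000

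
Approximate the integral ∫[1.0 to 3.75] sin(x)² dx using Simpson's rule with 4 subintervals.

f(x) = sin(x)²
a = 1.0, b = 3.75, n = 4
h = (b - a)/n = 0.687500

Simpson's rule: (h/3)[f(x₀) + 4f(x₁) + 2f(x₂) + ... + f(xₙ)]

x_0 = 1.0000, f(x_0) = 0.708073, coefficient = 1
x_1 = 1.6875, f(x_1) = 0.986442, coefficient = 4
x_2 = 2.3750, f(x_2) = 0.481199, coefficient = 2
x_3 = 3.0625, f(x_3) = 0.006243, coefficient = 4
x_4 = 3.7500, f(x_4) = 0.326682, coefficient = 1

I ≈ (0.687500/3) × 5.967892 = 1.367642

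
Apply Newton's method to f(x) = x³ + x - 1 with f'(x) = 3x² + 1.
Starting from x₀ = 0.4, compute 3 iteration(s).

f(x) = x³ + x - 1
f'(x) = 3x² + 1
x₀ = 0.4

Newton-Raphson formula: x_{n+1} = x_n - f(x_n)/f'(x_n)

Iteration 1:
  f(0.400000) = -0.536000
  f'(0.400000) = 1.480000
  x_1 = 0.400000 - (-0.536000)/1.480000 = 0.762162
Iteration 2:
  f(0.762162) = 0.204895
  f'(0.762162) = 2.742673
  x_2 = 0.762162 - 0.204895/2.742673 = 0.687456
Iteration 3:
  f(0.687456) = 0.012344
  f'(0.687456) = 2.417786
  x_3 = 0.687456 - 0.012344/2.417786 = 0.682350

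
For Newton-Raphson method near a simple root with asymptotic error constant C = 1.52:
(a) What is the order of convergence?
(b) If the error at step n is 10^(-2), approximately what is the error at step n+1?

(a) Newton-Raphson has quadratic (order 2) convergence near simple roots.
    This means |e_{n+1}| ≈ C|e_n|².

(b) With |e_n| = 10^(-2) and C = 1.52:
    |e_{n+1}| ≈ 1.52 × (10^(-2))² = 1.52 × 10^(-4)

(a) 2 (quadratic); (b) |e_{n+1}| ≈ 1.520e-04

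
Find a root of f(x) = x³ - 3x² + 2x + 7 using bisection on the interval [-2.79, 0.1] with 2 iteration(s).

f(x) = x³ - 3x² + 2x + 7
Initial interval: [-2.79, 0.1]

Iteration 1:
  c_1 = (-2.790000 + 0.100000)/2 = -1.345000
  f(c_1) = f(-1.345000) = -3.550214
  f(a) × f(c) ≥ 0, new interval: [-1.345000, 0.100000]
Iteration 2:
  c_2 = (-1.345000 + 0.100000)/2 = -0.622500
  f(c_2) = f(-0.622500) = 4.351259
  f(a) × f(c) < 0, new interval: [-1.345000, -0.622500]

After 2 iteration(s), the approximation is c_2 = -0.622500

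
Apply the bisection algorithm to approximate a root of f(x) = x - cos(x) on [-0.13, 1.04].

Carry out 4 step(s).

f(x) = x - cos(x)
Initial interval: [-0.13, 1.04]

Iteration 1:
  c_1 = (-0.130000 + 1.040000)/2 = 0.455000
  f(c_1) = f(0.455000) = -0.443261
  f(a) × f(c) ≥ 0, new interval: [0.455000, 1.040000]
Iteration 2:
  c_2 = (0.455000 + 1.040000)/2 = 0.747500
  f(c_2) = f(0.747500) = 0.014109
  f(a) × f(c) < 0, new interval: [0.455000, 0.747500]
Iteration 3:
  c_3 = (0.455000 + 0.747500)/2 = 0.601250
  f(c_3) = f(0.601250) = -0.223379
  f(a) × f(c) ≥ 0, new interval: [0.601250, 0.747500]
Iteration 4:
  c_4 = (0.601250 + 0.747500)/2 = 0.674375
  f(c_4) = f(0.674375) = -0.106722
  f(a) × f(c) ≥ 0, new interval: [0.674375, 0.747500]

After 4 iteration(s), the approximation is c_4 = 0.674375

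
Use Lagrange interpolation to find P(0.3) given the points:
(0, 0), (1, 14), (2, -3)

Lagrange interpolation formula:
P(x) = Σ yᵢ × Lᵢ(x)
where Lᵢ(x) = Π_{j≠i} (x - xⱼ)/(xᵢ - xⱼ)

L_0(0.3) = (0.3 - 1)/(0 - 1) × (0.3 - 2)/(0 - 2) = 0.595000
L_1(0.3) = (0.3 - 0)/(1 - 0) × (0.3 - 2)/(1 - 2) = 0.510000
L_2(0.3) = (0.3 - 0)/(2 - 0) × (0.3 - 1)/(2 - 1) = -0.105000

P(0.3) = 0×L_0(0.3) + 14×L_1(0.3) + (-3)×L_2(0.3)
P(0.3) = 7.455000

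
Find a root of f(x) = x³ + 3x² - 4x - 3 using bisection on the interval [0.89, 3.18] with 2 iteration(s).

f(x) = x³ + 3x² - 4x - 3
Initial interval: [0.89, 3.18]

Iteration 1:
  c_1 = (0.890000 + 3.180000)/2 = 2.035000
  f(c_1) = f(2.035000) = 9.711068
  f(a) × f(c) < 0, new interval: [0.890000, 2.035000]
Iteration 2:
  c_2 = (0.890000 + 2.035000)/2 = 1.462500
  f(c_2) = f(1.462500) = 0.694869
  f(a) × f(c) < 0, new interval: [0.890000, 1.462500]

After 2 iteration(s), the approximation is c_2 = 1.462500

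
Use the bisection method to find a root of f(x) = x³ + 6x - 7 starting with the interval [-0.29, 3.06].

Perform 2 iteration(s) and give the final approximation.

f(x) = x³ + 6x - 7
Initial interval: [-0.29, 3.06]

Iteration 1:
  c_1 = (-0.290000 + 3.060000)/2 = 1.385000
  f(c_1) = f(1.385000) = 3.966742
  f(a) × f(c) < 0, new interval: [-0.290000, 1.385000]
Iteration 2:
  c_2 = (-0.290000 + 1.385000)/2 = 0.547500
  f(c_2) = f(0.547500) = -3.550883
  f(a) × f(c) ≥ 0, new interval: [0.547500, 1.385000]

After 2 iteration(s), the approximation is c_2 = 0.547500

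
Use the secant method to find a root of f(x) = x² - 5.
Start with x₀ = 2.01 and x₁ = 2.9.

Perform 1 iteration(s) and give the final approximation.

f(x) = x² - 5
x₀ = 2.01, x₁ = 2.9

Secant formula: x_{n+1} = x_n - f(x_n)(x_n - x_{n-1})/(f(x_n) - f(x_{n-1}))

Iteration 1:
  f(2.010000) = -0.959900
  f(2.900000) = 3.410000
  x_2 = 2.900000 - 3.410000×(2.900000 - 2.010000)/(3.410000 - (-0.959900))
       = 2.205499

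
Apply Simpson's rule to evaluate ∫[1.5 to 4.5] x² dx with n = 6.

f(x) = x²
a = 1.5, b = 4.5, n = 6
h = (b - a)/n = 0.500000

Simpson's rule: (h/3)[f(x₀) + 4f(x₁) + 2f(x₂) + ... + f(xₙ)]

x_0 = 1.5000, f(x_0) = 2.250000, coefficient = 1
x_1 = 2.0000, f(x_1) = 4.000000, coefficient = 4
x_2 = 2.5000, f(x_2) = 6.250000, coefficient = 2
x_3 = 3.0000, f(x_3) = 9.000000, coefficient = 4
x_4 = 3.5000, f(x_4) = 12.250000, coefficient = 2
x_5 = 4.0000, f(x_5) = 16.000000, coefficient = 4
x_6 = 4.5000, f(x_6) = 20.250000, coefficient = 1

I ≈ (0.500000/3) × 175.500000 = 29.250000
Exact value: 29.250000
Error: 0.000000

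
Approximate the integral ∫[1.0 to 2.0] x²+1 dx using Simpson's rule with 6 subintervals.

f(x) = x²+1
a = 1.0, b = 2.0, n = 6
h = (b - a)/n = 0.166667

Simpson's rule: (h/3)[f(x₀) + 4f(x₁) + 2f(x₂) + ... + f(xₙ)]

x_0 = 1.0000, f(x_0) = 2.000000, coefficient = 1
x_1 = 1.1667, f(x_1) = 2.361111, coefficient = 4
x_2 = 1.3333, f(x_2) = 2.777778, coefficient = 2
x_3 = 1.5000, f(x_3) = 3.250000, coefficient = 4
x_4 = 1.6667, f(x_4) = 3.777778, coefficient = 2
x_5 = 1.8333, f(x_5) = 4.361111, coefficient = 4
x_6 = 2.0000, f(x_6) = 5.000000, coefficient = 1

I ≈ (0.166667/3) × 60.000000 = 3.333333
Exact value: 3.333333
Error: 0.000000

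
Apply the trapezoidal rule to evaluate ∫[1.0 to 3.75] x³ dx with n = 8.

f(x) = x³
a = 1.0, b = 3.75, n = 8
h = (b - a)/n = 0.343750

Trapezoidal rule: (h/2)[f(x₀) + 2f(x₁) + 2f(x₂) + ... + f(xₙ)]

x_0 = 1.0000, f(x_0) = 1.000000, coefficient = 1
x_1 = 1.3438, f(x_1) = 2.426361, coefficient = 2
x_2 = 1.6875, f(x_2) = 4.805420, coefficient = 2
x_3 = 2.0312, f(x_3) = 8.380890, coefficient = 2
x_4 = 2.3750, f(x_4) = 13.396484, coefficient = 2
x_5 = 2.7188, f(x_5) = 20.095917, coefficient = 2
x_6 = 3.0625, f(x_6) = 28.722900, coefficient = 2
x_7 = 3.4062, f(x_7) = 39.521149, coefficient = 2
x_8 = 3.7500, f(x_8) = 52.734375, coefficient = 1

I ≈ (0.343750/2) × 288.432617 = 49.574356
Exact value: 49.188477
Error: 0.385880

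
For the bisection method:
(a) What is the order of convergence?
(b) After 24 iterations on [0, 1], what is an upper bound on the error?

(a) Bisection has linear (order 1) convergence; the error is halved each step.

(b) Error bound = (b-a)/2^n = (1 - 0)/2^{24}
    = 1/2^{24}

(a) 1 (linear); (b) error ≤ 5.96e-08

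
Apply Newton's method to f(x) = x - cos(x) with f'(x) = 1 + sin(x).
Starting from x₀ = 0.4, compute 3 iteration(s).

f(x) = x - cos(x)
f'(x) = 1 + sin(x)
x₀ = 0.4

Newton-Raphson formula: x_{n+1} = x_n - f(x_n)/f'(x_n)

Iteration 1:
  f(0.400000) = -0.521061
  f'(0.400000) = 1.389418
  x_1 = 0.400000 - (-0.521061)/1.389418 = 0.775021
Iteration 2:
  f(0.775021) = 0.060615
  f'(0.775021) = 1.699731
  x_2 = 0.775021 - 0.060615/1.699731 = 0.739360
Iteration 3:
  f(0.739360) = 0.000460
  f'(0.739360) = 1.673815
  x_3 = 0.739360 - 0.000460/1.673815 = 0.739085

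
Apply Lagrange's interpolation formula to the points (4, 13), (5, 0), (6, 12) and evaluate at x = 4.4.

Lagrange interpolation formula:
P(x) = Σ yᵢ × Lᵢ(x)
where Lᵢ(x) = Π_{j≠i} (x - xⱼ)/(xᵢ - xⱼ)

L_0(4.4) = (4.4 - 5)/(4 - 5) × (4.4 - 6)/(4 - 6) = 0.480000
L_1(4.4) = (4.4 - 4)/(5 - 4) × (4.4 - 6)/(5 - 6) = 0.640000
L_2(4.4) = (4.4 - 4)/(6 - 4) × (4.4 - 5)/(6 - 5) = -0.120000

P(4.4) = 13×L_0(4.4) + 0×L_1(4.4) + 12×L_2(4.4)
P(4.4) = 4.800000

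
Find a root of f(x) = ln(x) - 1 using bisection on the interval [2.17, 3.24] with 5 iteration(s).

f(x) = ln(x) - 1
Initial interval: [2.17, 3.24]

Iteration 1:
  c_1 = (2.170000 + 3.240000)/2 = 2.705000
  f(c_1) = f(2.705000) = -0.004898
  f(a) × f(c) ≥ 0, new interval: [2.705000, 3.240000]
Iteration 2:
  c_2 = (2.705000 + 3.240000)/2 = 2.972500
  f(c_2) = f(2.972500) = 0.089403
  f(a) × f(c) < 0, new interval: [2.705000, 2.972500]
Iteration 3:
  c_3 = (2.705000 + 2.972500)/2 = 2.838750
  f(c_3) = f(2.838750) = 0.043364
  f(a) × f(c) < 0, new interval: [2.705000, 2.838750]
Iteration 4:
  c_4 = (2.705000 + 2.838750)/2 = 2.771875
  f(c_4) = f(2.771875) = 0.019524
  f(a) × f(c) < 0, new interval: [2.705000, 2.771875]
Iteration 5:
  c_5 = (2.705000 + 2.771875)/2 = 2.738437
  f(c_5) = f(2.738437) = 0.007388
  f(a) × f(c) < 0, new interval: [2.705000, 2.738437]

After 5 iteration(s), the approximation is c_5 = 2.738437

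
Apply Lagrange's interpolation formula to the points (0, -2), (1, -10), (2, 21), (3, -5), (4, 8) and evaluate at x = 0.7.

Lagrange interpolation formula:
P(x) = Σ yᵢ × Lᵢ(x)
where Lᵢ(x) = Π_{j≠i} (x - xⱼ)/(xᵢ - xⱼ)

L_0(0.7) = (0.7 - 1)/(0 - 1) × (0.7 - 2)/(0 - 2) × (0.7 - 3)/(0 - 3) × (0.7 - 4)/(0 - 4) = 0.123338
L_1(0.7) = (0.7 - 0)/(1 - 0) × (0.7 - 2)/(1 - 2) × (0.7 - 3)/(1 - 3) × (0.7 - 4)/(1 - 4) = 1.151150
L_2(0.7) = (0.7 - 0)/(2 - 0) × (0.7 - 1)/(2 - 1) × (0.7 - 3)/(2 - 3) × (0.7 - 4)/(2 - 4) = -0.398475
L_3(0.7) = (0.7 - 0)/(3 - 0) × (0.7 - 1)/(3 - 1) × (0.7 - 2)/(3 - 2) × (0.7 - 4)/(3 - 4) = 0.150150
L_4(0.7) = (0.7 - 0)/(4 - 0) × (0.7 - 1)/(4 - 1) × (0.7 - 2)/(4 - 2) × (0.7 - 3)/(4 - 3) = -0.026163

P(0.7) = (-2)×L_0(0.7) + (-10)×L_1(0.7) + 21×L_2(0.7) + (-5)×L_3(0.7) + 8×L_4(0.7)
P(0.7) = -21.086200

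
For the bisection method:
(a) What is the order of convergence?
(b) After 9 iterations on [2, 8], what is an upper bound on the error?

(a) Bisection has linear (order 1) convergence; the error is halved each step.

(b) Error bound = (b-a)/2^n = (8 - 2)/2^{9}
    = 6/2^{9}

(a) 1 (linear); (b) error ≤ 1.17e-02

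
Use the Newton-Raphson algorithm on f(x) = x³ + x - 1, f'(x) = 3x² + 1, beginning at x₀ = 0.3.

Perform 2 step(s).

f(x) = x³ + x - 1
f'(x) = 3x² + 1
x₀ = 0.3

Newton-Raphson formula: x_{n+1} = x_n - f(x_n)/f'(x_n)

Iteration 1:
  f(0.300000) = -0.673000
  f'(0.300000) = 1.270000
  x_1 = 0.300000 - (-0.673000)/1.270000 = 0.829921
Iteration 2:
  f(0.829921) = 0.401546
  f'(0.829921) = 3.066308
  x_2 = 0.829921 - 0.401546/3.066308 = 0.698967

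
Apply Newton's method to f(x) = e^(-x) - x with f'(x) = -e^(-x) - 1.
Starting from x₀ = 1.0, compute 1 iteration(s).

f(x) = e^(-x) - x
f'(x) = -e^(-x) - 1
x₀ = 1.0

Newton-Raphson formula: x_{n+1} = x_n - f(x_n)/f'(x_n)

Iteration 1:
  f(1.000000) = -0.632121
  f'(1.000000) = -1.367879
  x_1 = 1.000000 - (-0.632121)/(-1.367879) = 0.537883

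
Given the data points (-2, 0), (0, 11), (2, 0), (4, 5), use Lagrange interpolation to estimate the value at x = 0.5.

Lagrange interpolation formula:
P(x) = Σ yᵢ × Lᵢ(x)
where Lᵢ(x) = Π_{j≠i} (x - xⱼ)/(xᵢ - xⱼ)

L_0(0.5) = (0.5 - 0)/(-2 - 0) × (0.5 - 2)/(-2 - 2) × (0.5 - 4)/(-2 - 4) = -0.054688
L_1(0.5) = (0.5 - (-2))/(0 - (-2)) × (0.5 - 2)/(0 - 2) × (0.5 - 4)/(0 - 4) = 0.820312
L_2(0.5) = (0.5 - (-2))/(2 - (-2)) × (0.5 - 0)/(2 - 0) × (0.5 - 4)/(2 - 4) = 0.273438
L_3(0.5) = (0.5 - (-2))/(4 - (-2)) × (0.5 - 0)/(4 - 0) × (0.5 - 2)/(4 - 2) = -0.039062

P(0.5) = 0×L_0(0.5) + 11×L_1(0.5) + 0×L_2(0.5) + 5×L_3(0.5)
P(0.5) = 8.828125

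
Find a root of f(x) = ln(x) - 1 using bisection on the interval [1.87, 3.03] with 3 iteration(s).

f(x) = ln(x) - 1
Initial interval: [1.87, 3.03]

Iteration 1:
  c_1 = (1.870000 + 3.030000)/2 = 2.450000
  f(c_1) = f(2.450000) = -0.103912
  f(a) × f(c) ≥ 0, new interval: [2.450000, 3.030000]
Iteration 2:
  c_2 = (2.450000 + 3.030000)/2 = 2.740000
  f(c_2) = f(2.740000) = 0.007958
  f(a) × f(c) < 0, new interval: [2.450000, 2.740000]
Iteration 3:
  c_3 = (2.450000 + 2.740000)/2 = 2.595000
  f(c_3) = f(2.595000) = -0.046413
  f(a) × f(c) ≥ 0, new interval: [2.595000, 2.740000]

After 3 iteration(s), the approximation is c_3 = 2.595000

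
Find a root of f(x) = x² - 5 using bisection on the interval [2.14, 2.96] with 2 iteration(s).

f(x) = x² - 5
Initial interval: [2.14, 2.96]

Iteration 1:
  c_1 = (2.140000 + 2.960000)/2 = 2.550000
  f(c_1) = f(2.550000) = 1.502500
  f(a) × f(c) < 0, new interval: [2.140000, 2.550000]
Iteration 2:
  c_2 = (2.140000 + 2.550000)/2 = 2.345000
  f(c_2) = f(2.345000) = 0.499025
  f(a) × f(c) < 0, new interval: [2.140000, 2.345000]

After 2 iteration(s), the approximation is c_2 = 2.345000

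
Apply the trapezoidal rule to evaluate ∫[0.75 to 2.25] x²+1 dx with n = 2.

f(x) = x²+1
a = 0.75, b = 2.25, n = 2
h = (b - a)/n = 0.750000

Trapezoidal rule: (h/2)[f(x₀) + 2f(x₁) + 2f(x₂) + ... + f(xₙ)]

x_0 = 0.7500, f(x_0) = 1.562500, coefficient = 1
x_1 = 1.5000, f(x_1) = 3.250000, coefficient = 2
x_2 = 2.2500, f(x_2) = 6.062500, coefficient = 1

I ≈ (0.750000/2) × 14.125000 = 5.296875
Exact value: 5.156250
Error: 0.140625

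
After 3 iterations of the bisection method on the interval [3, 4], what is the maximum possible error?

Bisection error bound: |error| ≤ (b-a)/2^n
|error| ≤ (4 - 3)/2^3 = 1/2^3
|error| ≤ 0.1250000000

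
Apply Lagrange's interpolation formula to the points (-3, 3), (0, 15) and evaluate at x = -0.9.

Lagrange interpolation formula:
P(x) = Σ yᵢ × Lᵢ(x)
where Lᵢ(x) = Π_{j≠i} (x - xⱼ)/(xᵢ - xⱼ)

L_0(-0.9) = (-0.9 - 0)/(-3 - 0) = 0.300000
L_1(-0.9) = (-0.9 - (-3))/(0 - (-3)) = 0.700000

P(-0.9) = 3×L_0(-0.9) + 15×L_1(-0.9)
P(-0.9) = 11.400000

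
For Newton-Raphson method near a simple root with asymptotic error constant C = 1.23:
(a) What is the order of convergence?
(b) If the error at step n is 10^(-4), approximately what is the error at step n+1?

(a) Newton-Raphson has quadratic (order 2) convergence near simple roots.
    This means |e_{n+1}| ≈ C|e_n|².

(b) With |e_n| = 10^(-4) and C = 1.23:
    |e_{n+1}| ≈ 1.23 × (10^(-4))² = 1.23 × 10^(-8)

(a) 2 (quadratic); (b) |e_{n+1}| ≈ 1.230e-08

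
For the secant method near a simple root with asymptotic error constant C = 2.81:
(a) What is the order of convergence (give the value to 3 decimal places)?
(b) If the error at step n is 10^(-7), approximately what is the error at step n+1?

(a) Secant method has superlinear convergence with order φ = (1+√5)/2 ≈ 1.618.
    This means |e_{n+1}| ≈ C|e_n|^1.618.

(b) With |e_n| = 10^(-7) and C = 2.81:
    |e_{n+1}| ≈ 2.81 × (10^(-7))^1.618 = 2.81 × 10^(-11.33)

(a) ≈ 1.618 (golden ratio); (b) |e_{n+1}| ≈ 1.326e-11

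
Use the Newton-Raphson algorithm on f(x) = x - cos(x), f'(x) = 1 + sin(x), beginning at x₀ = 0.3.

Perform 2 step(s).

f(x) = x - cos(x)
f'(x) = 1 + sin(x)
x₀ = 0.3

Newton-Raphson formula: x_{n+1} = x_n - f(x_n)/f'(x_n)

Iteration 1:
  f(0.300000) = -0.655336
  f'(0.300000) = 1.295520
  x_1 = 0.300000 - (-0.655336)/1.295520 = 0.805848
Iteration 2:
  f(0.805848) = 0.113349
  f'(0.805848) = 1.721418
  x_2 = 0.805848 - 0.113349/1.721418 = 0.740002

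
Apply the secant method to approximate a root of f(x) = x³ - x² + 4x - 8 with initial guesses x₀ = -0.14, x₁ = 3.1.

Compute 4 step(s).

f(x) = x³ - x² + 4x - 8
x₀ = -0.14, x₁ = 3.1

Secant formula: x_{n+1} = x_n - f(x_n)(x_n - x_{n-1})/(f(x_n) - f(x_{n-1}))

Iteration 1:
  f(-0.140000) = -8.582344
  f(3.100000) = 24.581000
  x_2 = 3.100000 - 24.581000×(3.100000 - (-0.140000))/(24.581000 - (-8.582344))
       = 0.698480
Iteration 2:
  f(3.100000) = 24.581000
  f(0.698480) = -5.353185
  x_3 = 0.698480 - (-5.353185)×(0.698480 - 3.100000)/(-5.353185 - 24.581000)
       = 1.127948
Iteration 3:
  f(0.698480) = -5.353185
  f(1.127948) = -3.325424
  x_4 = 1.127948 - (-3.325424)×(1.127948 - 0.698480)/(-3.325424 - (-5.353185))
       = 1.832254
Iteration 4:
  f(1.127948) = -3.325424
  f(1.832254) = 2.123021
  x_5 = 1.832254 - 2.123021×(1.832254 - 1.127948)/(2.123021 - (-3.325424))
       = 1.557817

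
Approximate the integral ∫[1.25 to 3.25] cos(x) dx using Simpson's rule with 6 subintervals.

f(x) = cos(x)
a = 1.25, b = 3.25, n = 6
h = (b - a)/n = 0.333333

Simpson's rule: (h/3)[f(x₀) + 4f(x₁) + 2f(x₂) + ... + f(xₙ)]

x_0 = 1.2500, f(x_0) = 0.315322, coefficient = 1
x_1 = 1.5833, f(x_1) = -0.012537, coefficient = 4
x_2 = 1.9167, f(x_2) = -0.339016, coefficient = 2
x_3 = 2.2500, f(x_3) = -0.628174, coefficient = 4
x_4 = 2.5833, f(x_4) = -0.848178, coefficient = 2
x_5 = 2.9167, f(x_5) = -0.974811, coefficient = 4
x_6 = 3.2500, f(x_6) = -0.994130, coefficient = 1

I ≈ (0.333333/3) × -9.515279 = -1.057253
Exact value: -1.057180
Error: 0.000073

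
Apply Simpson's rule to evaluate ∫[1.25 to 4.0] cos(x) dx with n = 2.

f(x) = cos(x)
a = 1.25, b = 4.0, n = 2
h = (b - a)/n = 1.375000

Simpson's rule: (h/3)[f(x₀) + 4f(x₁) + 2f(x₂) + ... + f(xₙ)]

x_0 = 1.2500, f(x_0) = 0.315322, coefficient = 1
x_1 = 2.6250, f(x_1) = -0.869507, coefficient = 4
x_2 = 4.0000, f(x_2) = -0.653644, coefficient = 1

I ≈ (1.375000/3) × -3.816350 = -1.749160
Exact value: -1.705787
Error: 0.043373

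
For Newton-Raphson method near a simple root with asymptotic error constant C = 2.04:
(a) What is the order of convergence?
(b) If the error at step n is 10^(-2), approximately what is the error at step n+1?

(a) Newton-Raphson has quadratic (order 2) convergence near simple roots.
    This means |e_{n+1}| ≈ C|e_n|².

(b) With |e_n| = 10^(-2) and C = 2.04:
    |e_{n+1}| ≈ 2.04 × (10^(-2))² = 2.04 × 10^(-4)

(a) 2 (quadratic); (b) |e_{n+1}| ≈ 2.040e-04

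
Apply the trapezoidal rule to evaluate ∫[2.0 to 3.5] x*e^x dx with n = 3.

f(x) = x*e^x
a = 2.0, b = 3.5, n = 3
h = (b - a)/n = 0.500000

Trapezoidal rule: (h/2)[f(x₀) + 2f(x₁) + 2f(x₂) + ... + f(xₙ)]

x_0 = 2.0000, f(x_0) = 14.778112, coefficient = 1
x_1 = 2.5000, f(x_1) = 30.456235, coefficient = 2
x_2 = 3.0000, f(x_2) = 60.256611, coefficient = 2
x_3 = 3.5000, f(x_3) = 115.904082, coefficient = 1

I ≈ (0.500000/2) × 312.107885 = 78.026971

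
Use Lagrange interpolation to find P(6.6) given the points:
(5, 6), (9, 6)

Lagrange interpolation formula:
P(x) = Σ yᵢ × Lᵢ(x)
where Lᵢ(x) = Π_{j≠i} (x - xⱼ)/(xᵢ - xⱼ)

L_0(6.6) = (6.6 - 9)/(5 - 9) = 0.600000
L_1(6.6) = (6.6 - 5)/(9 - 5) = 0.400000

P(6.6) = 6×L_0(6.6) + 6×L_1(6.6)
P(6.6) = 6.000000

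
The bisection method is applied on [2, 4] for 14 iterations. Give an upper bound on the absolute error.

Bisection error bound: |error| ≤ (b-a)/2^n
|error| ≤ (4 - 2)/2^14 = 2/2^14
|error| ≤ 0.0001220703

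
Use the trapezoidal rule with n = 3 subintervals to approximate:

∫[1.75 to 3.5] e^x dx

f(x) = e^x
a = 1.75, b = 3.5, n = 3
h = (b - a)/n = 0.583333

Trapezoidal rule: (h/2)[f(x₀) + 2f(x₁) + 2f(x₂) + ... + f(xₙ)]

x_0 = 1.7500, f(x_0) = 5.754603, coefficient = 1
x_1 = 2.3333, f(x_1) = 10.312259, coefficient = 2
x_2 = 2.9167, f(x_2) = 18.479586, coefficient = 2
x_3 = 3.5000, f(x_3) = 33.115452, coefficient = 1

I ≈ (0.583333/2) × 96.453744 = 28.132342
Exact value: 27.360849
Error: 0.771493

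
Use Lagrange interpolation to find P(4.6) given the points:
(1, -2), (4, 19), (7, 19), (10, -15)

Lagrange interpolation formula:
P(x) = Σ yᵢ × Lᵢ(x)
where Lᵢ(x) = Π_{j≠i} (x - xⱼ)/(xᵢ - xⱼ)

L_0(4.6) = (4.6 - 4)/(1 - 4) × (4.6 - 7)/(1 - 7) × (4.6 - 10)/(1 - 10) = -0.048000
L_1(4.6) = (4.6 - 1)/(4 - 1) × (4.6 - 7)/(4 - 7) × (4.6 - 10)/(4 - 10) = 0.864000
L_2(4.6) = (4.6 - 1)/(7 - 1) × (4.6 - 4)/(7 - 4) × (4.6 - 10)/(7 - 10) = 0.216000
L_3(4.6) = (4.6 - 1)/(10 - 1) × (4.6 - 4)/(10 - 4) × (4.6 - 7)/(10 - 7) = -0.032000

P(4.6) = (-2)×L_0(4.6) + 19×L_1(4.6) + 19×L_2(4.6) + (-15)×L_3(4.6)
P(4.6) = 21.096000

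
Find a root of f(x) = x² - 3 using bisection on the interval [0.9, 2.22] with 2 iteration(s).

f(x) = x² - 3
Initial interval: [0.9, 2.22]

Iteration 1:
  c_1 = (0.900000 + 2.220000)/2 = 1.560000
  f(c_1) = f(1.560000) = -0.566400
  f(a) × f(c) ≥ 0, new interval: [1.560000, 2.220000]
Iteration 2:
  c_2 = (1.560000 + 2.220000)/2 = 1.890000
  f(c_2) = f(1.890000) = 0.572100
  f(a) × f(c) < 0, new interval: [1.560000, 1.890000]

After 2 iteration(s), the approximation is c_2 = 1.890000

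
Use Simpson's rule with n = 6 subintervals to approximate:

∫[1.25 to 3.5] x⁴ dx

f(x) = x⁴
a = 1.25, b = 3.5, n = 6
h = (b - a)/n = 0.375000

Simpson's rule: (h/3)[f(x₀) + 4f(x₁) + 2f(x₂) + ... + f(xₙ)]

x_0 = 1.2500, f(x_0) = 2.441406, coefficient = 1
x_1 = 1.6250, f(x_1) = 6.972900, coefficient = 4
x_2 = 2.0000, f(x_2) = 16.000000, coefficient = 2
x_3 = 2.3750, f(x_3) = 31.816650, coefficient = 4
x_4 = 2.7500, f(x_4) = 57.191406, coefficient = 2
x_5 = 3.1250, f(x_5) = 95.367432, coefficient = 4
x_6 = 3.5000, f(x_6) = 150.062500, coefficient = 1

I ≈ (0.375000/3) × 835.514648 = 104.439331
Exact value: 104.433398
Error: 0.005933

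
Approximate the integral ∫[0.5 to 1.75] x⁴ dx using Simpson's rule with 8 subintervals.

f(x) = x⁴
a = 0.5, b = 1.75, n = 8
h = (b - a)/n = 0.156250

Simpson's rule: (h/3)[f(x₀) + 4f(x₁) + 2f(x₂) + ... + f(xₙ)]

x_0 = 0.5000, f(x_0) = 0.062500, coefficient = 1
x_1 = 0.6562, f(x_1) = 0.185472, coefficient = 4
x_2 = 0.8125, f(x_2) = 0.435806, coefficient = 2
x_3 = 0.9688, f(x_3) = 0.880738, coefficient = 4
x_4 = 1.1250, f(x_4) = 1.601807, coefficient = 2
x_5 = 1.2812, f(x_5) = 2.694856, coefficient = 4
x_6 = 1.4375, f(x_6) = 4.270035, coefficient = 2
x_7 = 1.5938, f(x_7) = 6.451798, coefficient = 4
x_8 = 1.7500, f(x_8) = 9.378906, coefficient = 1

I ≈ (0.156250/3) × 62.908157 = 3.276467
Exact value: 3.276367
Error: 0.000099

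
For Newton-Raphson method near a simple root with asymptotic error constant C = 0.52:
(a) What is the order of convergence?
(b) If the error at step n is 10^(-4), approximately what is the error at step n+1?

(a) Newton-Raphson has quadratic (order 2) convergence near simple roots.
    This means |e_{n+1}| ≈ C|e_n|².

(b) With |e_n| = 10^(-4) and C = 0.52:
    |e_{n+1}| ≈ 0.52 × (10^(-4))² = 0.52 × 10^(-8)

(a) 2 (quadratic); (b) |e_{n+1}| ≈ 5.200e-09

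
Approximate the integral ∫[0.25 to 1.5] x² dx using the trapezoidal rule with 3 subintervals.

f(x) = x²
a = 0.25, b = 1.5, n = 3
h = (b - a)/n = 0.416667

Trapezoidal rule: (h/2)[f(x₀) + 2f(x₁) + 2f(x₂) + ... + f(xₙ)]

x_0 = 0.2500, f(x_0) = 0.062500, coefficient = 1
x_1 = 0.6667, f(x_1) = 0.444444, coefficient = 2
x_2 = 1.0833, f(x_2) = 1.173611, coefficient = 2
x_3 = 1.5000, f(x_3) = 2.250000, coefficient = 1

I ≈ (0.416667/2) × 5.548611 = 1.155961
Exact value: 1.119792
Error: 0.036169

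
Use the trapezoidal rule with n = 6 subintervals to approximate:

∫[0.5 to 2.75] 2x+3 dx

f(x) = 2x+3
a = 0.5, b = 2.75, n = 6
h = (b - a)/n = 0.375000

Trapezoidal rule: (h/2)[f(x₀) + 2f(x₁) + 2f(x₂) + ... + f(xₙ)]

x_0 = 0.5000, f(x_0) = 4.000000, coefficient = 1
x_1 = 0.8750, f(x_1) = 4.750000, coefficient = 2
x_2 = 1.2500, f(x_2) = 5.500000, coefficient = 2
x_3 = 1.6250, f(x_3) = 6.250000, coefficient = 2
x_4 = 2.0000, f(x_4) = 7.000000, coefficient = 2
x_5 = 2.3750, f(x_5) = 7.750000, coefficient = 2
x_6 = 2.7500, f(x_6) = 8.500000, coefficient = 1

I ≈ (0.375000/2) × 75.000000 = 14.062500
Exact value: 14.062500
Error: 0.000000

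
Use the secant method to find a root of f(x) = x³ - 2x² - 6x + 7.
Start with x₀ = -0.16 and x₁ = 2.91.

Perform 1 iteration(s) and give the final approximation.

f(x) = x³ - 2x² - 6x + 7
x₀ = -0.16, x₁ = 2.91

Secant formula: x_{n+1} = x_n - f(x_n)(x_n - x_{n-1})/(f(x_n) - f(x_{n-1}))

Iteration 1:
  f(-0.160000) = 7.904704
  f(2.910000) = -2.754029
  x_2 = 2.910000 - (-2.754029)×(2.910000 - (-0.160000))/(-2.754029 - 7.904704)
       = 2.116766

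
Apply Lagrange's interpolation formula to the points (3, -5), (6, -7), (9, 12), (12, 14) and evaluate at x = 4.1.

Lagrange interpolation formula:
P(x) = Σ yᵢ × Lᵢ(x)
where Lᵢ(x) = Π_{j≠i} (x - xⱼ)/(xᵢ - xⱼ)

L_0(4.1) = (4.1 - 6)/(3 - 6) × (4.1 - 9)/(3 - 9) × (4.1 - 12)/(3 - 12) = 0.454006
L_1(4.1) = (4.1 - 3)/(6 - 3) × (4.1 - 9)/(6 - 9) × (4.1 - 12)/(6 - 12) = 0.788537
L_2(4.1) = (4.1 - 3)/(9 - 3) × (4.1 - 6)/(9 - 6) × (4.1 - 12)/(9 - 12) = -0.305759
L_3(4.1) = (4.1 - 3)/(12 - 3) × (4.1 - 6)/(12 - 6) × (4.1 - 9)/(12 - 9) = 0.063216

P(4.1) = (-5)×L_0(4.1) + (-7)×L_1(4.1) + 12×L_2(4.1) + 14×L_3(4.1)
P(4.1) = -10.573877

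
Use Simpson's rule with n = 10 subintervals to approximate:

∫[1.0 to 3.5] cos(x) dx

f(x) = cos(x)
a = 1.0, b = 3.5, n = 10
h = (b - a)/n = 0.250000

Simpson's rule: (h/3)[f(x₀) + 4f(x₁) + 2f(x₂) + ... + f(xₙ)]

x_0 = 1.0000, f(x_0) = 0.540302, coefficient = 1
x_1 = 1.2500, f(x_1) = 0.315322, coefficient = 4
x_2 = 1.5000, f(x_2) = 0.070737, coefficient = 2
x_3 = 1.7500, f(x_3) = -0.178246, coefficient = 4
x_4 = 2.0000, f(x_4) = -0.416147, coefficient = 2
x_5 = 2.2500, f(x_5) = -0.628174, coefficient = 4
x_6 = 2.5000, f(x_6) = -0.801144, coefficient = 2
x_7 = 2.7500, f(x_7) = -0.924302, coefficient = 4
x_8 = 3.0000, f(x_8) = -0.989992, coefficient = 2
x_9 = 3.2500, f(x_9) = -0.994130, coefficient = 4
x_10 = 3.5000, f(x_10) = -0.936457, coefficient = 1

I ≈ (0.250000/3) × -14.307363 = -1.192280
Exact value: -1.192254
Error: 0.000026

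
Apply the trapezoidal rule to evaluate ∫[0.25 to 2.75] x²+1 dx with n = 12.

f(x) = x²+1
a = 0.25, b = 2.75, n = 12
h = (b - a)/n = 0.208333

Trapezoidal rule: (h/2)[f(x₀) + 2f(x₁) + 2f(x₂) + ... + f(xₙ)]

x_0 = 0.2500, f(x_0) = 1.062500, coefficient = 1
x_1 = 0.4583, f(x_1) = 1.210069, coefficient = 2
x_2 = 0.6667, f(x_2) = 1.444444, coefficient = 2
x_3 = 0.8750, f(x_3) = 1.765625, coefficient = 2
x_4 = 1.0833, f(x_4) = 2.173611, coefficient = 2
x_5 = 1.2917, f(x_5) = 2.668403, coefficient = 2
x_6 = 1.5000, f(x_6) = 3.250000, coefficient = 2
x_7 = 1.7083, f(x_7) = 3.918403, coefficient = 2
x_8 = 1.9167, f(x_8) = 4.673611, coefficient = 2
x_9 = 2.1250, f(x_9) = 5.515625, coefficient = 2
x_10 = 2.3333, f(x_10) = 6.444444, coefficient = 2
x_11 = 2.5417, f(x_11) = 7.460069, coefficient = 2
x_12 = 2.7500, f(x_12) = 8.562500, coefficient = 1

I ≈ (0.208333/2) × 90.673611 = 9.445168
Exact value: 9.427083
Error: 0.018084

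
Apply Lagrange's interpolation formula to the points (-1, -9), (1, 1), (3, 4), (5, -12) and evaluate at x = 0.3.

Lagrange interpolation formula:
P(x) = Σ yᵢ × Lᵢ(x)
where Lᵢ(x) = Π_{j≠i} (x - xⱼ)/(xᵢ - xⱼ)

L_0(0.3) = (0.3 - 1)/(-1 - 1) × (0.3 - 3)/(-1 - 3) × (0.3 - 5)/(-1 - 5) = 0.185062
L_1(0.3) = (0.3 - (-1))/(1 - (-1)) × (0.3 - 3)/(1 - 3) × (0.3 - 5)/(1 - 5) = 1.031063
L_2(0.3) = (0.3 - (-1))/(3 - (-1)) × (0.3 - 1)/(3 - 1) × (0.3 - 5)/(3 - 5) = -0.267313
L_3(0.3) = (0.3 - (-1))/(5 - (-1)) × (0.3 - 1)/(5 - 1) × (0.3 - 3)/(5 - 3) = 0.051188

P(0.3) = (-9)×L_0(0.3) + 1×L_1(0.3) + 4×L_2(0.3) + (-12)×L_3(0.3)
P(0.3) = -2.318000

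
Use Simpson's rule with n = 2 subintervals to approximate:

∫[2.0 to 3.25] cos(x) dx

f(x) = cos(x)
a = 2.0, b = 3.25, n = 2
h = (b - a)/n = 0.625000

Simpson's rule: (h/3)[f(x₀) + 4f(x₁) + 2f(x₂) + ... + f(xₙ)]

x_0 = 2.0000, f(x_0) = -0.416147, coefficient = 1
x_1 = 2.6250, f(x_1) = -0.869507, coefficient = 4
x_2 = 3.2500, f(x_2) = -0.994130, coefficient = 1

I ≈ (0.625000/3) × -4.888305 = -1.018397
Exact value: -1.017493
Error: 0.000904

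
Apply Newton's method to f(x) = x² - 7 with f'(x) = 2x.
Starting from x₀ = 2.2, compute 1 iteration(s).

f(x) = x² - 7
f'(x) = 2x
x₀ = 2.2

Newton-Raphson formula: x_{n+1} = x_n - f(x_n)/f'(x_n)

Iteration 1:
  f(2.200000) = -2.160000
  f'(2.200000) = 4.400000
  x_1 = 2.200000 - (-2.160000)/4.400000 = 2.690909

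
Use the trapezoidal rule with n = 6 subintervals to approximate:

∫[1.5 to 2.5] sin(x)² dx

f(x) = sin(x)²
a = 1.5, b = 2.5, n = 6
h = (b - a)/n = 0.166667

Trapezoidal rule: (h/2)[f(x₀) + 2f(x₁) + 2f(x₂) + ... + f(xₙ)]

x_0 = 1.5000, f(x_0) = 0.994996, coefficient = 1
x_1 = 1.6667, f(x_1) = 0.990837, coefficient = 2
x_2 = 1.8333, f(x_2) = 0.932643, coefficient = 2
x_3 = 2.0000, f(x_3) = 0.826822, coefficient = 2
x_4 = 2.1667, f(x_4) = 0.685022, coefficient = 2
x_5 = 2.3333, f(x_5) = 0.522853, coefficient = 2
x_6 = 2.5000, f(x_6) = 0.358169, coefficient = 1

I ≈ (0.166667/2) × 9.269519 = 0.772460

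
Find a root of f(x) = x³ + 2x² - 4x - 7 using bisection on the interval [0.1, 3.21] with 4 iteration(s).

f(x) = x³ + 2x² - 4x - 7
Initial interval: [0.1, 3.21]

Iteration 1:
  c_1 = (0.100000 + 3.210000)/2 = 1.655000
  f(c_1) = f(1.655000) = -3.608864
  f(a) × f(c) ≥ 0, new interval: [1.655000, 3.210000]
Iteration 2:
  c_2 = (1.655000 + 3.210000)/2 = 2.432500
  f(c_2) = f(2.432500) = 9.497352
  f(a) × f(c) < 0, new interval: [1.655000, 2.432500]
Iteration 3:
  c_3 = (1.655000 + 2.432500)/2 = 2.043750
  f(c_3) = f(2.043750) = 1.715396
  f(a) × f(c) < 0, new interval: [1.655000, 2.043750]
Iteration 4:
  c_4 = (1.655000 + 2.043750)/2 = 1.849375
  f(c_4) = f(1.849375) = -1.231914
  f(a) × f(c) ≥ 0, new interval: [1.849375, 2.043750]

After 4 iteration(s), the approximation is c_4 = 1.849375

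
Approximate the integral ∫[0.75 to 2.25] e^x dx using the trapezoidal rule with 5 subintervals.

f(x) = e^x
a = 0.75, b = 2.25, n = 5
h = (b - a)/n = 0.300000

Trapezoidal rule: (h/2)[f(x₀) + 2f(x₁) + 2f(x₂) + ... + f(xₙ)]

x_0 = 0.7500, f(x_0) = 2.117000, coefficient = 1
x_1 = 1.0500, f(x_1) = 2.857651, coefficient = 2
x_2 = 1.3500, f(x_2) = 3.857426, coefficient = 2
x_3 = 1.6500, f(x_3) = 5.206980, coefficient = 2
x_4 = 1.9500, f(x_4) = 7.028688, coefficient = 2
x_5 = 2.2500, f(x_5) = 9.487736, coefficient = 1

I ≈ (0.300000/2) × 49.506224 = 7.425934
Exact value: 7.370736
Error: 0.055198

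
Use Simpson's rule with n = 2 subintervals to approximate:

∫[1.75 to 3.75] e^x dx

f(x) = e^x
a = 1.75, b = 3.75, n = 2
h = (b - a)/n = 1.000000

Simpson's rule: (h/3)[f(x₀) + 4f(x₁) + 2f(x₂) + ... + f(xₙ)]

x_0 = 1.7500, f(x_0) = 5.754603, coefficient = 1
x_1 = 2.7500, f(x_1) = 15.642632, coefficient = 4
x_2 = 3.7500, f(x_2) = 42.521082, coefficient = 1

I ≈ (1.000000/3) × 110.846212 = 36.948737
Exact value: 36.766479
Error: 0.182258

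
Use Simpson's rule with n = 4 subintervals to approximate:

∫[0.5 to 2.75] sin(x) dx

f(x) = sin(x)
a = 0.5, b = 2.75, n = 4
h = (b - a)/n = 0.562500

Simpson's rule: (h/3)[f(x₀) + 4f(x₁) + 2f(x₂) + ... + f(xₙ)]

x_0 = 0.5000, f(x_0) = 0.479426, coefficient = 1
x_1 = 1.0625, f(x_1) = 0.873575, coefficient = 4
x_2 = 1.6250, f(x_2) = 0.998531, coefficient = 2
x_3 = 2.1875, f(x_3) = 0.815789, coefficient = 4
x_4 = 2.7500, f(x_4) = 0.381661, coefficient = 1

I ≈ (0.562500/3) × 9.615606 = 1.802926
Exact value: 1.801885
Error: 0.001041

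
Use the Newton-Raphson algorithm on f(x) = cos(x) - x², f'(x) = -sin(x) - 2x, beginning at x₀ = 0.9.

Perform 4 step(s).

f(x) = cos(x) - x²
f'(x) = -sin(x) - 2x
x₀ = 0.9

Newton-Raphson formula: x_{n+1} = x_n - f(x_n)/f'(x_n)

Iteration 1:
  f(0.900000) = -0.188390
  f'(0.900000) = -2.583327
  x_1 = 0.900000 - (-0.188390)/(-2.583327) = 0.827075
Iteration 2:
  f(0.827075) = -0.007021
  f'(0.827075) = -2.390103
  x_2 = 0.827075 - (-0.007021)/(-2.390103) = 0.824137
Iteration 3:
  f(0.824137) = -0.000012
  f'(0.824137) = -2.382236
  x_3 = 0.824137 - (-0.000012)/(-2.382236) = 0.824132
Iteration 4:
  f(0.824132) = 0.000000
  f'(0.824132) = -2.382223
  x_4 = 0.824132 - 0.000000/(-2.382223) = 0.824132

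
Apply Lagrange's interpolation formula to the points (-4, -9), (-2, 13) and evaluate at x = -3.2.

Lagrange interpolation formula:
P(x) = Σ yᵢ × Lᵢ(x)
where Lᵢ(x) = Π_{j≠i} (x - xⱼ)/(xᵢ - xⱼ)

L_0(-3.2) = (-3.2 - (-2))/(-4 - (-2)) = 0.600000
L_1(-3.2) = (-3.2 - (-4))/(-2 - (-4)) = 0.400000

P(-3.2) = (-9)×L_0(-3.2) + 13×L_1(-3.2)
P(-3.2) = -0.200000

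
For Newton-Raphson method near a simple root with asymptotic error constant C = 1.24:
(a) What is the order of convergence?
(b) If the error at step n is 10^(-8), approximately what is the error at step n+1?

(a) Newton-Raphson has quadratic (order 2) convergence near simple roots.
    This means |e_{n+1}| ≈ C|e_n|².

(b) With |e_n| = 10^(-8) and C = 1.24:
    |e_{n+1}| ≈ 1.24 × (10^(-8))² = 1.24 × 10^(-16)

(a) 2 (quadratic); (b) |e_{n+1}| ≈ 1.240e-16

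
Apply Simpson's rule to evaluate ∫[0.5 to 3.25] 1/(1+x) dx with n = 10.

f(x) = 1/(1+x)
a = 0.5, b = 3.25, n = 10
h = (b - a)/n = 0.275000

Simpson's rule: (h/3)[f(x₀) + 4f(x₁) + 2f(x₂) + ... + f(xₙ)]

x_0 = 0.5000, f(x_0) = 0.666667, coefficient = 1
x_1 = 0.7750, f(x_1) = 0.563380, coefficient = 4
x_2 = 1.0500, f(x_2) = 0.487805, coefficient = 2
x_3 = 1.3250, f(x_3) = 0.430108, coefficient = 4
x_4 = 1.6000, f(x_4) = 0.384615, coefficient = 2
x_5 = 1.8750, f(x_5) = 0.347826, coefficient = 4
x_6 = 2.1500, f(x_6) = 0.317460, coefficient = 2
x_7 = 2.4250, f(x_7) = 0.291971, coefficient = 4
x_8 = 2.7000, f(x_8) = 0.270270, coefficient = 2
x_9 = 2.9750, f(x_9) = 0.251572, coefficient = 4
x_10 = 3.2500, f(x_10) = 0.235294, coefficient = 1

I ≈ (0.275000/3) × 11.361691 = 1.041488
Exact value: 1.041454
Error: 0.000034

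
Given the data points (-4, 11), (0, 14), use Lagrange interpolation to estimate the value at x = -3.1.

Lagrange interpolation formula:
P(x) = Σ yᵢ × Lᵢ(x)
where Lᵢ(x) = Π_{j≠i} (x - xⱼ)/(xᵢ - xⱼ)

L_0(-3.1) = (-3.1 - 0)/(-4 - 0) = 0.775000
L_1(-3.1) = (-3.1 - (-4))/(0 - (-4)) = 0.225000

P(-3.1) = 11×L_0(-3.1) + 14×L_1(-3.1)
P(-3.1) = 11.675000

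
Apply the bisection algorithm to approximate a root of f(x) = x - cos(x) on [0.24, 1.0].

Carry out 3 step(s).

f(x) = x - cos(x)
Initial interval: [0.24, 1.0]

Iteration 1:
  c_1 = (0.240000 + 1.000000)/2 = 0.620000
  f(c_1) = f(0.620000) = -0.193878
  f(a) × f(c) ≥ 0, new interval: [0.620000, 1.000000]
Iteration 2:
  c_2 = (0.620000 + 1.000000)/2 = 0.810000
  f(c_2) = f(0.810000) = 0.120502
  f(a) × f(c) < 0, new interval: [0.620000, 0.810000]
Iteration 3:
  c_3 = (0.620000 + 0.810000)/2 = 0.715000
  f(c_3) = f(0.715000) = -0.040093
  f(a) × f(c) ≥ 0, new interval: [0.715000, 0.810000]

After 3 iteration(s), the approximation is c_3 = 0.715000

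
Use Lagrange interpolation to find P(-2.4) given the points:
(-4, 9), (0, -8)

Lagrange interpolation formula:
P(x) = Σ yᵢ × Lᵢ(x)
where Lᵢ(x) = Π_{j≠i} (x - xⱼ)/(xᵢ - xⱼ)

L_0(-2.4) = (-2.4 - 0)/(-4 - 0) = 0.600000
L_1(-2.4) = (-2.4 - (-4))/(0 - (-4)) = 0.400000

P(-2.4) = 9×L_0(-2.4) + (-8)×L_1(-2.4)
P(-2.4) = 2.200000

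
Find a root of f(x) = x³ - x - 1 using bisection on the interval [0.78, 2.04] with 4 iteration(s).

f(x) = x³ - x - 1
Initial interval: [0.78, 2.04]

Iteration 1:
  c_1 = (0.780000 + 2.040000)/2 = 1.410000
  f(c_1) = f(1.410000) = 0.393221
  f(a) × f(c) < 0, new interval: [0.780000, 1.410000]
Iteration 2:
  c_2 = (0.780000 + 1.410000)/2 = 1.095000
  f(c_2) = f(1.095000) = -0.782068
  f(a) × f(c) ≥ 0, new interval: [1.095000, 1.410000]
Iteration 3:
  c_3 = (1.095000 + 1.410000)/2 = 1.252500
  f(c_3) = f(1.252500) = -0.287633
  f(a) × f(c) ≥ 0, new interval: [1.252500, 1.410000]
Iteration 4:
  c_4 = (1.252500 + 1.410000)/2 = 1.331250
  f(c_4) = f(1.331250) = 0.028027
  f(a) × f(c) < 0, new interval: [1.252500, 1.331250]

After 4 iteration(s), the approximation is c_4 = 1.331250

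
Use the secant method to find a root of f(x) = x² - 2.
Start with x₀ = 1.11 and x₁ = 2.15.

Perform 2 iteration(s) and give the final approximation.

f(x) = x² - 2
x₀ = 1.11, x₁ = 2.15

Secant formula: x_{n+1} = x_n - f(x_n)(x_n - x_{n-1})/(f(x_n) - f(x_{n-1}))

Iteration 1:
  f(1.110000) = -0.767900
  f(2.150000) = 2.622500
  x_2 = 2.150000 - 2.622500×(2.150000 - 1.110000)/(2.622500 - (-0.767900))
       = 1.345552
Iteration 2:
  f(2.150000) = 2.622500
  f(1.345552) = -0.189489
  x_3 = 1.345552 - (-0.189489)×(1.345552 - 2.150000)/(-0.189489 - 2.622500)
       = 1.399761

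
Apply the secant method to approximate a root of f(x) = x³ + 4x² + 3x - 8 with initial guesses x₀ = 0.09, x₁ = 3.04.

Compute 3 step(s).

f(x) = x³ + 4x² + 3x - 8
x₀ = 0.09, x₁ = 3.04

Secant formula: x_{n+1} = x_n - f(x_n)(x_n - x_{n-1})/(f(x_n) - f(x_{n-1}))

Iteration 1:
  f(0.090000) = -7.696871
  f(3.040000) = 66.180864
  x_2 = 3.040000 - 66.180864×(3.040000 - 0.090000)/(66.180864 - (-7.696871))
       = 0.397343
Iteration 2:
  f(3.040000) = 66.180864
  f(0.397343) = -6.113715
  x_3 = 0.397343 - (-6.113715)×(0.397343 - 3.040000)/(-6.113715 - 66.180864)
       = 0.620823
Iteration 3:
  f(0.397343) = -6.113715
  f(0.620823) = -4.356564
  x_4 = 0.620823 - (-4.356564)×(0.620823 - 0.397343)/(-4.356564 - (-6.113715))
       = 1.174907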